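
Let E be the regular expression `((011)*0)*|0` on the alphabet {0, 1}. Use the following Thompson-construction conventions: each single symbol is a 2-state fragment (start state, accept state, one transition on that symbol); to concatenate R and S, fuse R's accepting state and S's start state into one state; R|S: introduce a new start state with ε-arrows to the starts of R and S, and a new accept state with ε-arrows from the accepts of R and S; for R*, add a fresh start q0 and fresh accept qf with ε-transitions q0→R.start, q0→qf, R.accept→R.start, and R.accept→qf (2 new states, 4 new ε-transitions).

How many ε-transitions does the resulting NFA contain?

12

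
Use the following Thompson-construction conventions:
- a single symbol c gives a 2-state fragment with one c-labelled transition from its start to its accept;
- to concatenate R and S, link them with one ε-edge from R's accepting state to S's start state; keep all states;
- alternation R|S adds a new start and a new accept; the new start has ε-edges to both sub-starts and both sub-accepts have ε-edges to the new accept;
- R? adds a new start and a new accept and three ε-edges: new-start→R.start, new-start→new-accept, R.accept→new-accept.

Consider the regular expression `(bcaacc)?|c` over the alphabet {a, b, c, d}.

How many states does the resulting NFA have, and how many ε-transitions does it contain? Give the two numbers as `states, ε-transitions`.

Building bottom-up:
Each of the 7 symbol leaves contributes 2 states and 0 ε-transitions.
  bcaacc : 12 states, 5 ε-transitions
  (bcaacc)? : 14 states, 8 ε-transitions
  (bcaacc)?|c : 18 states, 12 ε-transitions

18, 12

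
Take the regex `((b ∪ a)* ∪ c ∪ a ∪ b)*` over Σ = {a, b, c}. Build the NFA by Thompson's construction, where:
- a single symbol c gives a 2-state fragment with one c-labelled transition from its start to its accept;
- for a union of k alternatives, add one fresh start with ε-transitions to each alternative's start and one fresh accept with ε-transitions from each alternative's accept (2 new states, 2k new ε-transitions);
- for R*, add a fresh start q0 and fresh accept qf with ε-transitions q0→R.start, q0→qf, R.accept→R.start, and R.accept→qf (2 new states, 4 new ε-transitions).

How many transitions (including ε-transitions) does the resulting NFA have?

By structural recursion:
Each of the 5 symbol leaves contributes 1 transition (1 symbol, 0 ε).
  b ∪ a : 6 transitions (2 symbol, 4 ε)
  (b ∪ a)* : 10 transitions (2 symbol, 8 ε)
  (b ∪ a)* ∪ c ∪ a ∪ b : 21 transitions (5 symbol, 16 ε)
  ((b ∪ a)* ∪ c ∪ a ∪ b)* : 25 transitions (5 symbol, 20 ε)

25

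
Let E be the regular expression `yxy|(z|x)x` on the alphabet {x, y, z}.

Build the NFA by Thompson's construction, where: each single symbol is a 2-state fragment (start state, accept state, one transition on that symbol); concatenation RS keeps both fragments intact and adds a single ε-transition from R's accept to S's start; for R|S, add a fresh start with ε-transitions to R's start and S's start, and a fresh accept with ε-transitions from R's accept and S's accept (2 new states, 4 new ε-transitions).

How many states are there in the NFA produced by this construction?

16

Per subexpression:
Each of the 6 symbol leaves contributes a 2-state fragment.
  yxy → 6 states
  z|x → 6 states
  (z|x)x → 8 states
  yxy|(z|x)x → 16 states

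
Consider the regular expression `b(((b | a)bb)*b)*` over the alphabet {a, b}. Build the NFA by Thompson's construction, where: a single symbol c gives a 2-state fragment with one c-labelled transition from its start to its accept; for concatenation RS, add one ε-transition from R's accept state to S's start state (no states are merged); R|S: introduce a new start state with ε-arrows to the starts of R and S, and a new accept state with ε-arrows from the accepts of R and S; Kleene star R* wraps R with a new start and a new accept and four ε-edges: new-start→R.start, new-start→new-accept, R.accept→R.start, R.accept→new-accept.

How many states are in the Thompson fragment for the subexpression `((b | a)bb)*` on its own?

Fragment for `((b | a)bb)*`:
Each of the 4 symbol leaves contributes a 2-state fragment.
  b | a — 6 states
  (b | a)bb — 10 states
  ((b | a)bb)* — 12 states

12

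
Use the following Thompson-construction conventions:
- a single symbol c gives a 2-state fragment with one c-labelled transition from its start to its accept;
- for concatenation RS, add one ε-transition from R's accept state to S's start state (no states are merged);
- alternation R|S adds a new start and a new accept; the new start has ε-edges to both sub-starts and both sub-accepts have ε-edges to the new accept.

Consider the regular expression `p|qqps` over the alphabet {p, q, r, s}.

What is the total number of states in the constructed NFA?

12

Bottom-up over the parse tree:
Each of the 5 symbol leaves contributes a 2-state fragment.
  qqps : 8 states
  p|qqps : 12 states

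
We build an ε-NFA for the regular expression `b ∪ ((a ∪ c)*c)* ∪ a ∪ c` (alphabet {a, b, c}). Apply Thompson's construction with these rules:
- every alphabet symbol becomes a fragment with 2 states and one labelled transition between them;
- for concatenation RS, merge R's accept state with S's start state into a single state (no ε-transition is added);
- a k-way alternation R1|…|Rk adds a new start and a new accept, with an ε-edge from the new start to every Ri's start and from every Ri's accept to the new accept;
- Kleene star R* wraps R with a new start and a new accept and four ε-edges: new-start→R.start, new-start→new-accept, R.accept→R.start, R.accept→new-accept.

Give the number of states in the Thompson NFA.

Recursing over subexpressions:
Each of the 6 symbol leaves contributes a 2-state fragment.
  a ∪ c — 6 states
  (a ∪ c)* — 8 states
  (a ∪ c)*c — 9 states
  ((a ∪ c)*c)* — 11 states
  b ∪ ((a ∪ c)*c)* ∪ a ∪ c — 19 states

19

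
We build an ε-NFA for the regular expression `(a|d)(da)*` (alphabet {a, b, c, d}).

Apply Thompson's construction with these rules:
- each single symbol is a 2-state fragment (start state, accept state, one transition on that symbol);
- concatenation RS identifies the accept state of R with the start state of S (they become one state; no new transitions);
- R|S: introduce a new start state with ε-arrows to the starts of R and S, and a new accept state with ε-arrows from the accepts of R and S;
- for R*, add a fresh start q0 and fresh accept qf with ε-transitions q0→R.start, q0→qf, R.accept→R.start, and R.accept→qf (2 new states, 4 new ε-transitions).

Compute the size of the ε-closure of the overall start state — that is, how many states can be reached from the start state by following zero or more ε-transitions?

Let C(F) = |ε-closure(F.start)| within fragment F, and note whether F accepts ε. Symbol fragments have C = 1 and do not accept ε. Then:
  a|d : C = 1 + 1 + 1 = 3 (the new accept is not ε-reachable since no branch accepts ε)
  da : same as the first factor's closure: C = 1
  (da)* : new start has ε-edges to the inner start and to the new accept, so C = 2 + 1 = 3
  (a|d)(da)* : same as the first factor's closure: C = 3

3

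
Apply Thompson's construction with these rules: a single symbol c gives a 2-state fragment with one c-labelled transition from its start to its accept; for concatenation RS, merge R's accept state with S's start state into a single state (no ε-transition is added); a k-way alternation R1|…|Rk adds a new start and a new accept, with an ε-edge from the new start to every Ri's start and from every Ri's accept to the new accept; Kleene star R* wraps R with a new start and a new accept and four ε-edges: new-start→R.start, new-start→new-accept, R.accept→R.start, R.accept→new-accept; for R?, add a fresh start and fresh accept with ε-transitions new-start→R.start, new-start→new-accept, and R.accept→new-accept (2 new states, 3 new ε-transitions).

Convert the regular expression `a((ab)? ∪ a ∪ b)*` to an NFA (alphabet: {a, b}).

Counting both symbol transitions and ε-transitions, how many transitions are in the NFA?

18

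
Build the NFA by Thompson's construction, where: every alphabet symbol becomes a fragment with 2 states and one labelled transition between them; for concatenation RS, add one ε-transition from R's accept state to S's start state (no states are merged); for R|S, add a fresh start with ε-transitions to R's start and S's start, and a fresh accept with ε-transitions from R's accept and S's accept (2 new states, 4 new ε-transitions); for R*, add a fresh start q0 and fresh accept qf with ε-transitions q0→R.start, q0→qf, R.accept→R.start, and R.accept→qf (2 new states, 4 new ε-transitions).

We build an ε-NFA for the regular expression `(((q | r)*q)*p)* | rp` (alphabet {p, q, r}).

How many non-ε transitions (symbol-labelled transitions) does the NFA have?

By structural recursion:
Each of the 6 symbol leaves contributes exactly 1 symbol transition.
  q | r : 2 symbol transitions
  (q | r)* : 2 symbol transitions
  (q | r)*q : 3 symbol transitions
  ((q | r)*q)* : 3 symbol transitions
  ((q | r)*q)*p : 4 symbol transitions
  (((q | r)*q)*p)* : 4 symbol transitions
  rp : 2 symbol transitions
  (((q | r)*q)*p)* | rp : 6 symbol transitions

6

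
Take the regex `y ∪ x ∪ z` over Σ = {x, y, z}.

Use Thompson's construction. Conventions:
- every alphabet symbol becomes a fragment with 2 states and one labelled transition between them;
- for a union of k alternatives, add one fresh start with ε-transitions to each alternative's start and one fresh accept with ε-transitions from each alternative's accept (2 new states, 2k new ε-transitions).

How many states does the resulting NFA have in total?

8

Bottom-up over the parse tree:
Each of the 3 symbol leaves contributes a 2-state fragment.
  y ∪ x ∪ z → 8 states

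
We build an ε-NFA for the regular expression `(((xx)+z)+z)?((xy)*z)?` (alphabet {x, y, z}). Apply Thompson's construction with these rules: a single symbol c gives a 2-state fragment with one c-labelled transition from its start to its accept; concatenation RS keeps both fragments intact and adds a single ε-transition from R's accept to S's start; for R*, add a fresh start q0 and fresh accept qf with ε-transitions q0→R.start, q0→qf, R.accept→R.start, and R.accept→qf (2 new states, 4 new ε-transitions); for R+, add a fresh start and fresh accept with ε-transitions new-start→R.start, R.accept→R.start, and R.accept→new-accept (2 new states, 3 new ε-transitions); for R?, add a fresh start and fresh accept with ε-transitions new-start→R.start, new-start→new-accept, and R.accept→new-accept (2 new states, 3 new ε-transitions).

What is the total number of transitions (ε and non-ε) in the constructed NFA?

29

Bottom-up over the parse tree:
Each of the 7 symbol leaves contributes 1 transition (1 symbol, 0 ε).
  xx → 3 transitions (2 symbol, 1 ε)
  (xx)+ → 6 transitions (2 symbol, 4 ε)
  (xx)+z → 8 transitions (3 symbol, 5 ε)
  ((xx)+z)+ → 11 transitions (3 symbol, 8 ε)
  ((xx)+z)+z → 13 transitions (4 symbol, 9 ε)
  (((xx)+z)+z)? → 16 transitions (4 symbol, 12 ε)
  xy → 3 transitions (2 symbol, 1 ε)
  (xy)* → 7 transitions (2 symbol, 5 ε)
  (xy)*z → 9 transitions (3 symbol, 6 ε)
  ((xy)*z)? → 12 transitions (3 symbol, 9 ε)
  (((xx)+z)+z)?((xy)*z)? → 29 transitions (7 symbol, 22 ε)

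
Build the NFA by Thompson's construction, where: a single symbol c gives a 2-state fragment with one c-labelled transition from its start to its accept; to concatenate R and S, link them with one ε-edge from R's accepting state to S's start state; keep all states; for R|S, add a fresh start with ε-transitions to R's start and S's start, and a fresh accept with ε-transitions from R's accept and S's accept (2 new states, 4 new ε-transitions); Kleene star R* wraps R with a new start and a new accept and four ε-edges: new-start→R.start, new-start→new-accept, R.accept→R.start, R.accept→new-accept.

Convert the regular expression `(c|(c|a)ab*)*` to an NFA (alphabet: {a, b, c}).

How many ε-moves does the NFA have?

18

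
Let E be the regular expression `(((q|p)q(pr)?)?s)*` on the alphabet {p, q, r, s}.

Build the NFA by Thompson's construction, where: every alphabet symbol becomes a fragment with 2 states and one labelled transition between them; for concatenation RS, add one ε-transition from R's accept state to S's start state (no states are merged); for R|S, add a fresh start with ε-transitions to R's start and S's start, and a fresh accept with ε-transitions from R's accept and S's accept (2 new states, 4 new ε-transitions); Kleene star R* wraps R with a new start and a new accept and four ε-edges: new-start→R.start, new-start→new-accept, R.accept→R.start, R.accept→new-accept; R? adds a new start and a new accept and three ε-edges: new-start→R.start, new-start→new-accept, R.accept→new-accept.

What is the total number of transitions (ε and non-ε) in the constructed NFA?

24

Recursing over subexpressions:
Each of the 6 symbol leaves contributes 1 transition (1 symbol, 0 ε).
  q|p — 6 transitions (2 symbol, 4 ε)
  pr — 3 transitions (2 symbol, 1 ε)
  (pr)? — 6 transitions (2 symbol, 4 ε)
  (q|p)q(pr)? — 15 transitions (5 symbol, 10 ε)
  ((q|p)q(pr)?)? — 18 transitions (5 symbol, 13 ε)
  ((q|p)q(pr)?)?s — 20 transitions (6 symbol, 14 ε)
  (((q|p)q(pr)?)?s)* — 24 transitions (6 symbol, 18 ε)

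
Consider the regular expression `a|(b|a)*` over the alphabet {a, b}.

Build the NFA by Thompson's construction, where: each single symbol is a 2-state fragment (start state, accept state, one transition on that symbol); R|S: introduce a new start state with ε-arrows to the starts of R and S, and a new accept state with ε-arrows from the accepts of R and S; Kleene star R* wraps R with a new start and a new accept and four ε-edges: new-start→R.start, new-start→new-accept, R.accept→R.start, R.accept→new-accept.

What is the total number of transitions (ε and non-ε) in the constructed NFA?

15

Per subexpression:
Each of the 3 symbol leaves contributes 1 transition (1 symbol, 0 ε).
  b|a → 6 transitions (2 symbol, 4 ε)
  (b|a)* → 10 transitions (2 symbol, 8 ε)
  a|(b|a)* → 15 transitions (3 symbol, 12 ε)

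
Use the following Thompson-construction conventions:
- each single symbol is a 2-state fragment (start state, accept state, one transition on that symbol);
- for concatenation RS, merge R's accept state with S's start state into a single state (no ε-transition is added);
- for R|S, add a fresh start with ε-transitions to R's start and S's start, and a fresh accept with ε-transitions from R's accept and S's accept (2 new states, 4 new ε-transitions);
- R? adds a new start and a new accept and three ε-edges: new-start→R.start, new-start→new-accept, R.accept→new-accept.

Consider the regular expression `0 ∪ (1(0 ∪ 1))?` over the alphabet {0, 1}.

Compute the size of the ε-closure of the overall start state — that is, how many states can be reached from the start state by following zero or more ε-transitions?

6

Compute the ε-closure size of each fragment's start state recursively; a symbol fragment's start has no outgoing ε-edge, so its closure is just itself (size 1).
  0 ∪ 1 : new start ε-reaches every alternative's start; none of them accept ε, so the new accept is not reached: C = 1 + 1 + 1 = 3
  1(0 ∪ 1) : same as the first factor's closure: C = 1
  (1(0 ∪ 1))? : C = 1 (new start) + 1 (body) + 1 (new accept, via ε) = 3
  0 ∪ (1(0 ∪ 1))? : new start ε-reaches every alternative's start; at least one alternative accepts ε, so the union's new accept is reached too: C = 1 + 1 + 3 + 1 = 6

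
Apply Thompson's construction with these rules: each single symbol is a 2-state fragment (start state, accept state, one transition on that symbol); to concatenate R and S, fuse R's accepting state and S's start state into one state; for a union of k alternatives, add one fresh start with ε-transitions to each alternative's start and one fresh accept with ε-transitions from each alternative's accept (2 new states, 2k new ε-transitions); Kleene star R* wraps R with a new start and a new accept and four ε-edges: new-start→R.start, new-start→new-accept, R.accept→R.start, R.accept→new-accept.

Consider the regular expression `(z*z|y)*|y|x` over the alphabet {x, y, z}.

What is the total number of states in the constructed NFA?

Recursing over subexpressions:
Each of the 5 symbol leaves contributes a 2-state fragment.
  z* : 4 states
  z*z : 5 states
  z*z|y : 9 states
  (z*z|y)* : 11 states
  (z*z|y)*|y|x : 17 states

17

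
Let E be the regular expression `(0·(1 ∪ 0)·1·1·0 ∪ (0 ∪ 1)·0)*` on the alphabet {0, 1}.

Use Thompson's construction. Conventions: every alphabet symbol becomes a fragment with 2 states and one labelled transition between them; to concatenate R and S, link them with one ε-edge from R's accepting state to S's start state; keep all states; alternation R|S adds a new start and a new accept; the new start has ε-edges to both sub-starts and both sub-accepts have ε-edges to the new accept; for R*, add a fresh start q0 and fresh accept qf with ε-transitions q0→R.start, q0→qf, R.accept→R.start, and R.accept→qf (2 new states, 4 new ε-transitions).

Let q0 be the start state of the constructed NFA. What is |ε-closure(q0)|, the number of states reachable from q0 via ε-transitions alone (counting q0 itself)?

7

Let C(F) = |ε-closure(F.start)| within fragment F, and note whether F accepts ε. Symbol fragments have C = 1 and do not accept ε. Then:
  1 ∪ 0 — |ε-closure| = 1 + 1 + 1 = 3 (the new accept is not ε-reachable since no branch accepts ε)
  0·(1 ∪ 0)·1·1·0 — |ε-closure| equals the left operand's closure size = 1 (its accept is not ε-reachable, so the closure stops there)
  0 ∪ 1 — |ε-closure| = 1 + 1 + 1 = 3 (the new accept is not ε-reachable since no branch accepts ε)
  (0 ∪ 1)·0 — same as the first factor's closure: |ε-closure| = 3
  0·(1 ∪ 0)·1·1·0 ∪ (0 ∪ 1)·0 — new start ε-reaches every alternative's start; none of them accept ε, so the new accept is not reached: |ε-closure| = 1 + 1 + 3 = 5
  (0·(1 ∪ 0)·1·1·0 ∪ (0 ∪ 1)·0)* — |ε-closure| = 1 (new start) + 5 (body) + 1 (new accept) = 7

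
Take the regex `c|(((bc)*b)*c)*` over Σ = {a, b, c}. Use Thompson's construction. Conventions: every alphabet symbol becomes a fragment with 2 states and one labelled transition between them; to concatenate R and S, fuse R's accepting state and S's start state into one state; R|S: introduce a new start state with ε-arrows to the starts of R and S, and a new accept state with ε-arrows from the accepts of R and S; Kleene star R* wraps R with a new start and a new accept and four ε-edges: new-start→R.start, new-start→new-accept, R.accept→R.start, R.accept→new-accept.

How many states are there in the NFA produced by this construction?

15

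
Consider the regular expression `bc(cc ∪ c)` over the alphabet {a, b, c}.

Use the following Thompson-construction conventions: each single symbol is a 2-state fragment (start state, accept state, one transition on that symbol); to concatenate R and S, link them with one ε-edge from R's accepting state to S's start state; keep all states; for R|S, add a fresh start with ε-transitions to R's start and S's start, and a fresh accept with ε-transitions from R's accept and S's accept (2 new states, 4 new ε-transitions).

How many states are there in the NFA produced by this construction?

Building bottom-up:
Each of the 5 symbol leaves contributes a 2-state fragment.
  cc = 4 states
  cc ∪ c = 8 states
  bc(cc ∪ c) = 12 states

12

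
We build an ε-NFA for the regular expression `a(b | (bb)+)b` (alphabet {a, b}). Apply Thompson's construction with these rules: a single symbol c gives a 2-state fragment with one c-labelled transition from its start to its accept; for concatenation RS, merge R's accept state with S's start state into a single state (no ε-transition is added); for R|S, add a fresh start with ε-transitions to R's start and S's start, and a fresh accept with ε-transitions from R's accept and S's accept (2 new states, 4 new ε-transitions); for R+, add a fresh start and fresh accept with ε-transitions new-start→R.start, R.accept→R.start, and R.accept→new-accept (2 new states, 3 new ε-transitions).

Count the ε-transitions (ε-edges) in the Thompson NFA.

7

Bottom-up over the parse tree:
Each of the 5 symbol leaves contributes 0 ε-transitions.
  bb → 0 ε-transitions
  (bb)+ → 3 ε-transitions
  b | (bb)+ → 7 ε-transitions
  a(b | (bb)+)b → 7 ε-transitions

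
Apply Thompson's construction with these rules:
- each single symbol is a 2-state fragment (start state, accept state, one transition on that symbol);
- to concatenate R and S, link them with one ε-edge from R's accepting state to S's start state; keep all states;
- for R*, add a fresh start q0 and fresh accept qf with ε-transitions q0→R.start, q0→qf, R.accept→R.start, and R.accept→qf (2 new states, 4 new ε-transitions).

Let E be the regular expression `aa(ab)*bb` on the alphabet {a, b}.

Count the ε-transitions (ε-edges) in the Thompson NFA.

9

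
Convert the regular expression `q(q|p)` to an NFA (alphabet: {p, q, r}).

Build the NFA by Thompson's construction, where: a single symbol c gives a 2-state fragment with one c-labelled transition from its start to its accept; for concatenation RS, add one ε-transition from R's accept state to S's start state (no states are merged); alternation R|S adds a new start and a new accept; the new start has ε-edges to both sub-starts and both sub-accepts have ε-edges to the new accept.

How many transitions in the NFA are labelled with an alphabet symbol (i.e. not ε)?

3

Building bottom-up:
Each of the 3 symbol leaves contributes exactly 1 symbol transition.
  q|p → 2 symbol transitions
  q(q|p) → 3 symbol transitions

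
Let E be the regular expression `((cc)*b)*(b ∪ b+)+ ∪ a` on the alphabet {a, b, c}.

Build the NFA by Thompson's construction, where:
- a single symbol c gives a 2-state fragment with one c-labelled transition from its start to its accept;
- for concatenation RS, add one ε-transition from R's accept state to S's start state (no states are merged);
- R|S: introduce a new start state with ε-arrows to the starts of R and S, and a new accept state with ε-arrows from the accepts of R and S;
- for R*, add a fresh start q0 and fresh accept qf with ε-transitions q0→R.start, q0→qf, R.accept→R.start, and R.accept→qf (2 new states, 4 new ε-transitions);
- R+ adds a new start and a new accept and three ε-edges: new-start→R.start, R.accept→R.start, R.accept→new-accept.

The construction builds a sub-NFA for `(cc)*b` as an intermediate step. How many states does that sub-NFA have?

Fragment for `(cc)*b`:
Each of the 3 symbol leaves contributes a 2-state fragment.
  cc = 4 states
  (cc)* = 6 states
  (cc)*b = 8 states

8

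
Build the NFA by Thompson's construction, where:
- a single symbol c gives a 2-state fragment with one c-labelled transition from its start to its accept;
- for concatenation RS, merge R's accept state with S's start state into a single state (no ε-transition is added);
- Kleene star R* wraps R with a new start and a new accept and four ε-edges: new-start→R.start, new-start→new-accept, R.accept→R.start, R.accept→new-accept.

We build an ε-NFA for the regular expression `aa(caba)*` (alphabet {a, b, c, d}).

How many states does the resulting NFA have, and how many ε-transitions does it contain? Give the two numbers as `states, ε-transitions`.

Building bottom-up:
Each of the 6 symbol leaves contributes 2 states and 0 ε-transitions.
  caba : 5 states, 0 ε-transitions
  (caba)* : 7 states, 4 ε-transitions
  aa(caba)* : 9 states, 4 ε-transitions

9, 4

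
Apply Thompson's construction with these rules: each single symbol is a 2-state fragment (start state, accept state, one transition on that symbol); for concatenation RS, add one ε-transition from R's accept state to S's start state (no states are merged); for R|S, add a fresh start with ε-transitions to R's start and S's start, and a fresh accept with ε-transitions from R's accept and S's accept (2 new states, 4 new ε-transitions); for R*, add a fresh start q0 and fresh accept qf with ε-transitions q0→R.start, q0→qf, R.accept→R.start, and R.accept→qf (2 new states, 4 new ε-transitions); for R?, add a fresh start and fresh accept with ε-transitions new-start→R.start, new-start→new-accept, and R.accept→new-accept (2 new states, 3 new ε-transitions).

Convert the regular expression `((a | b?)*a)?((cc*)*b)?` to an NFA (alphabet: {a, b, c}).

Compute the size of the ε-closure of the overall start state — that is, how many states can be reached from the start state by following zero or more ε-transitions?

Let C(F) = |ε-closure(F.start)| within fragment F, and note whether F accepts ε. Symbol fragments have C = 1 and do not accept ε. Then:
  b? — new start has ε-edges to the inner start and to the new accept, so |ε-closure| = 2 + 1 = 3
  a | b? — |ε-closure| = 1 (new start) + (1 + 3) + 1 (new accept, since some branch ε-reaches its own accept) = 6
  (a | b?)* — new start has ε-edges to the inner start and to the new accept, so |ε-closure| = 2 + 6 = 8
  (a | b?)*a — |ε-closure| = 8 + 1 = 9 (closure spills across the concat boundary because the left factor accepts ε)
  ((a | b?)*a)? — |ε-closure| = 1 (new start) + 9 (body) + 1 (new accept, via ε) = 11
  c* — |ε-closure| = 1 (new start) + 1 (body) + 1 (new accept) = 3
  cc* — same as the first factor's closure: |ε-closure| = 1
  (cc*)* — |ε-closure| = 1 (new start) + 1 (body) + 1 (new accept) = 3
  (cc*)*b — the left operand accepts ε, so the closure extends into the next operand (via the concat ε-link); |ε-closure| = 3 + 1 = 4
  ((cc*)*b)? — new start has ε-edges to the inner start and to the new accept, so |ε-closure| = 2 + 4 = 6
  ((a | b?)*a)?((cc*)*b)? — |ε-closure| = 11 + 6 = 17 (closure spills across the concat boundary because the left factor accepts ε)

17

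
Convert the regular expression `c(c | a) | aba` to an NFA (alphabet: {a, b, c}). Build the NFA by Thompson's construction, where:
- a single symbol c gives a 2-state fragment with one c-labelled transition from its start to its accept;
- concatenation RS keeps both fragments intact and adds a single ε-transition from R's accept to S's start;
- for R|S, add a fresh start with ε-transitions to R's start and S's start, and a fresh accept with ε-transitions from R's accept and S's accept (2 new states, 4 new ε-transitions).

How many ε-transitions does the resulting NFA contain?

Recursing over subexpressions:
Each of the 6 symbol leaves contributes 0 ε-transitions.
  c | a = 4 ε-transitions
  c(c | a) = 5 ε-transitions
  aba = 2 ε-transitions
  c(c | a) | aba = 11 ε-transitions

11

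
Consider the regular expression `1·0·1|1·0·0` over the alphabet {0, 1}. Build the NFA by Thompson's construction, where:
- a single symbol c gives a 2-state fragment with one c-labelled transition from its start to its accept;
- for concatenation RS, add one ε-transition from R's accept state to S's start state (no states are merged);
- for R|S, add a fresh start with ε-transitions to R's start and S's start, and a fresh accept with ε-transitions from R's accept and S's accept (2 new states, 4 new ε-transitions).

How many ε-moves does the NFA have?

8

By structural recursion:
Each of the 6 symbol leaves contributes 0 ε-transitions.
  1·0·1 → 2 ε-transitions
  1·0·0 → 2 ε-transitions
  1·0·1|1·0·0 → 8 ε-transitions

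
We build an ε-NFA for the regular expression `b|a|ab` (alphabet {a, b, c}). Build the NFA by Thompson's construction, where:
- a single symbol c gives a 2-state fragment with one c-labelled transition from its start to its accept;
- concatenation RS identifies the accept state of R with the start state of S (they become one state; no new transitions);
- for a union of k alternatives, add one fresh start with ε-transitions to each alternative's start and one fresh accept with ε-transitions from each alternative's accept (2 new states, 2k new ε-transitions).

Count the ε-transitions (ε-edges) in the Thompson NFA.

6

Building bottom-up:
Each of the 4 symbol leaves contributes 0 ε-transitions.
  ab — 0 ε-transitions
  b|a|ab — 6 ε-transitions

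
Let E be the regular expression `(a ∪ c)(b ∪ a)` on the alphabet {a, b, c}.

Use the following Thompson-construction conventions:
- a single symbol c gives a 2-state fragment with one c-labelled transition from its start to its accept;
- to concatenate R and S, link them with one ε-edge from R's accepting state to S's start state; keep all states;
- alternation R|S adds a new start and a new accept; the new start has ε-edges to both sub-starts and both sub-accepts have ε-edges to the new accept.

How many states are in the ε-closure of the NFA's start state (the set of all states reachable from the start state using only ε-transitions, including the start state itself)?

Work bottom-up. For each fragment F, track |ε-closure(F.start)| and whether F's accept lies in that closure (i.e. whether F accepts ε). A single-symbol fragment has closure size 1 and does not accept ε.
  a ∪ c → |ε-closure| = 1 + 1 + 1 = 3 (the new accept is not ε-reachable since no branch accepts ε)
  b ∪ a → |ε-closure| = 1 + 1 + 1 = 3 (the new accept is not ε-reachable since no branch accepts ε)
  (a ∪ c)(b ∪ a) → |ε-closure| equals the left operand's closure size = 3 (its accept is not ε-reachable, so the closure stops there)

3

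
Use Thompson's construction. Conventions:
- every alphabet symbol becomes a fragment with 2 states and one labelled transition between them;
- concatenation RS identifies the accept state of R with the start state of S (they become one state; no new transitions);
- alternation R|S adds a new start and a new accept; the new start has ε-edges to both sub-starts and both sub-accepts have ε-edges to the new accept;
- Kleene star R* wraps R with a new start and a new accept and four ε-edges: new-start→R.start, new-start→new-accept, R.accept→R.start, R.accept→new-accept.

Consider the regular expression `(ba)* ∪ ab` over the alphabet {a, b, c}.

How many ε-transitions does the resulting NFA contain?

Bottom-up over the parse tree:
Each of the 4 symbol leaves contributes 0 ε-transitions.
  ba → 0 ε-transitions
  (ba)* → 4 ε-transitions
  ab → 0 ε-transitions
  (ba)* ∪ ab → 8 ε-transitions

8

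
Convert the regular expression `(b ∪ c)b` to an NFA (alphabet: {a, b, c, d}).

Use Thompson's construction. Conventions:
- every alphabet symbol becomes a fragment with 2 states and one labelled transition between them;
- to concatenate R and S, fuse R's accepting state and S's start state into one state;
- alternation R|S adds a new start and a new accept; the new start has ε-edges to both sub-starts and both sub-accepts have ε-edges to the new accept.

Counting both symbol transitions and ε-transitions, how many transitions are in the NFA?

7

Recursing over subexpressions:
Each of the 3 symbol leaves contributes 1 transition (1 symbol, 0 ε).
  b ∪ c : 6 transitions (2 symbol, 4 ε)
  (b ∪ c)b : 7 transitions (3 symbol, 4 ε)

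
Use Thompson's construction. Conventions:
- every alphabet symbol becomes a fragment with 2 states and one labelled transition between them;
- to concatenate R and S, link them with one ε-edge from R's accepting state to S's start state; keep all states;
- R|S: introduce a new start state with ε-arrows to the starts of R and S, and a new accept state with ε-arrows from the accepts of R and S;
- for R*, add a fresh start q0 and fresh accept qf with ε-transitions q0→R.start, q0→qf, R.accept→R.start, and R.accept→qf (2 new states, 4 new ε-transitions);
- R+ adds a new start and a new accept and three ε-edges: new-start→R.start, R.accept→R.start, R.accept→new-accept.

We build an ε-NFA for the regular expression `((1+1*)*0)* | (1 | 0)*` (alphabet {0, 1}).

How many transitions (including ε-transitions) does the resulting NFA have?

34

Per subexpression:
Each of the 5 symbol leaves contributes 1 transition (1 symbol, 0 ε).
  1+ — 4 transitions (1 symbol, 3 ε)
  1* — 5 transitions (1 symbol, 4 ε)
  1+1* — 10 transitions (2 symbol, 8 ε)
  (1+1*)* — 14 transitions (2 symbol, 12 ε)
  (1+1*)*0 — 16 transitions (3 symbol, 13 ε)
  ((1+1*)*0)* — 20 transitions (3 symbol, 17 ε)
  1 | 0 — 6 transitions (2 symbol, 4 ε)
  (1 | 0)* — 10 transitions (2 symbol, 8 ε)
  ((1+1*)*0)* | (1 | 0)* — 34 transitions (5 symbol, 29 ε)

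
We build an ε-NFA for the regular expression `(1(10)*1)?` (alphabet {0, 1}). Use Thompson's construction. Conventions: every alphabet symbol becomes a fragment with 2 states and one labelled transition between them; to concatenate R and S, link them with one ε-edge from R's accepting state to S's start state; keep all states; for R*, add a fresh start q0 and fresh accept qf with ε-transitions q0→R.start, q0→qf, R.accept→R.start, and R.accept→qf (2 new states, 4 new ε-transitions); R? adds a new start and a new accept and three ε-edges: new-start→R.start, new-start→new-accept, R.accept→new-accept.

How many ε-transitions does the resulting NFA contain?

Bottom-up over the parse tree:
Each of the 4 symbol leaves contributes 0 ε-transitions.
  10 = 1 ε-transition
  (10)* = 5 ε-transitions
  1(10)*1 = 7 ε-transitions
  (1(10)*1)? = 10 ε-transitions

10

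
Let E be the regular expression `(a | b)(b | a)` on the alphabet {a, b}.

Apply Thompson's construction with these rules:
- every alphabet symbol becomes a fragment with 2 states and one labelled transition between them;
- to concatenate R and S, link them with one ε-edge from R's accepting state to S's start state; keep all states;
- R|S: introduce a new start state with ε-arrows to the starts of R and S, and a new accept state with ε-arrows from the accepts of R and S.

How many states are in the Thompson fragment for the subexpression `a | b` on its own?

Fragment for `a | b`:
Each of the 2 symbol leaves contributes a 2-state fragment.
  a | b = 6 states

6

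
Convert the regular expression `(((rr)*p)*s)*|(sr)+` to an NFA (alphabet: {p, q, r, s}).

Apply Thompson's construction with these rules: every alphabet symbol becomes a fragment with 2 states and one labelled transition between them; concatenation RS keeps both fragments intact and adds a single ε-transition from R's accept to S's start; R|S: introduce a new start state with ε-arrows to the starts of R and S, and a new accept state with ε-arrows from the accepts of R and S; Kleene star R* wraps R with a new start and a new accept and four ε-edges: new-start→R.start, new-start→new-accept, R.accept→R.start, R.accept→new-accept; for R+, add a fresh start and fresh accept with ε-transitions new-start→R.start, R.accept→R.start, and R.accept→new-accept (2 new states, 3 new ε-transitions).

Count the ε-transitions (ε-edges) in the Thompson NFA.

23

Bottom-up over the parse tree:
Each of the 6 symbol leaves contributes 0 ε-transitions.
  rr = 1 ε-transition
  (rr)* = 5 ε-transitions
  (rr)*p = 6 ε-transitions
  ((rr)*p)* = 10 ε-transitions
  ((rr)*p)*s = 11 ε-transitions
  (((rr)*p)*s)* = 15 ε-transitions
  sr = 1 ε-transition
  (sr)+ = 4 ε-transitions
  (((rr)*p)*s)*|(sr)+ = 23 ε-transitions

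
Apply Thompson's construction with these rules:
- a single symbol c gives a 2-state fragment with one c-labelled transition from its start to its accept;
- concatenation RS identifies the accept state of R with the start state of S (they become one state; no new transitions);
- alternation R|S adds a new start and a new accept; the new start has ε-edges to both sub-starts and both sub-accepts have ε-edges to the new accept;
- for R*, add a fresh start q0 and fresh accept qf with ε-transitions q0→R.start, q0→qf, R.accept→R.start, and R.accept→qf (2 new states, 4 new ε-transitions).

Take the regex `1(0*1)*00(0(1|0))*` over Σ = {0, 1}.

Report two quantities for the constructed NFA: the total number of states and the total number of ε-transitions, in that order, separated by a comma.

Per subexpression:
Each of the 8 symbol leaves contributes 2 states and 0 ε-transitions.
  0* — 4 states, 4 ε-transitions
  0*1 — 5 states, 4 ε-transitions
  (0*1)* — 7 states, 8 ε-transitions
  1|0 — 6 states, 4 ε-transitions
  0(1|0) — 7 states, 4 ε-transitions
  (0(1|0))* — 9 states, 8 ε-transitions
  1(0*1)*00(0(1|0))* — 18 states, 16 ε-transitions

18, 16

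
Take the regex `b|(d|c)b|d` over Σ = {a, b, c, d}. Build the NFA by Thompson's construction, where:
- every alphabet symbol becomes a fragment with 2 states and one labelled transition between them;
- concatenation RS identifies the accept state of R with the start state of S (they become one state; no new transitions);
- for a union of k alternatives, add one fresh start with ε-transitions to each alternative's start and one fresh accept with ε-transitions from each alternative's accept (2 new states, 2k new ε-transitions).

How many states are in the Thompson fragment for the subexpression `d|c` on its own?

6

Fragment for `d|c`:
Each of the 2 symbol leaves contributes a 2-state fragment.
  d|c : 6 states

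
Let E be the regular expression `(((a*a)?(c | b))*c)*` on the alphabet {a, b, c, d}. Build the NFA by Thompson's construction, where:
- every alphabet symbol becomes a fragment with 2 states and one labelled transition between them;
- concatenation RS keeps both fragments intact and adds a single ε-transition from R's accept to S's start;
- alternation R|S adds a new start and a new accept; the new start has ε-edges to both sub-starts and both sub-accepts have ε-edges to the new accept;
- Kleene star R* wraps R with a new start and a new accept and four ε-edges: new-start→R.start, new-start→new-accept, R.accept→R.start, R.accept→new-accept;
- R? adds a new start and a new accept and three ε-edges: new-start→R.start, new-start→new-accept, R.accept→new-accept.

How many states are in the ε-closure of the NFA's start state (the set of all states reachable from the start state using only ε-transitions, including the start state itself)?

14

Compute the ε-closure size of each fragment's start state recursively; a symbol fragment's start has no outgoing ε-edge, so its closure is just itself (size 1).
  a* — new start has ε-edges to the inner start and to the new accept, so C = 2 + 1 = 3
  a*a — the left operand accepts ε, so the closure extends into the next operand (via the concat ε-link); C = 3 + 1 = 4
  (a*a)? — new start has ε-edges to the inner start and to the new accept, so C = 2 + 4 = 6
  c | b — new start ε-reaches every alternative's start; none of them accept ε, so the new accept is not reached: C = 1 + 1 + 1 = 3
  (a*a)?(c | b) — the left operand accepts ε, so the closure extends into the next operand (via the concat ε-link); C = 6 + 3 = 9
  ((a*a)?(c | b))* — new start has ε-edges to the inner start and to the new accept, so C = 2 + 9 = 11
  ((a*a)?(c | b))*c — C = 11 + 1 = 12 (closure spills across the concat boundary because the left factor accepts ε)
  (((a*a)?(c | b))*c)* — new start has ε-edges to the inner start and to the new accept, so C = 2 + 12 = 14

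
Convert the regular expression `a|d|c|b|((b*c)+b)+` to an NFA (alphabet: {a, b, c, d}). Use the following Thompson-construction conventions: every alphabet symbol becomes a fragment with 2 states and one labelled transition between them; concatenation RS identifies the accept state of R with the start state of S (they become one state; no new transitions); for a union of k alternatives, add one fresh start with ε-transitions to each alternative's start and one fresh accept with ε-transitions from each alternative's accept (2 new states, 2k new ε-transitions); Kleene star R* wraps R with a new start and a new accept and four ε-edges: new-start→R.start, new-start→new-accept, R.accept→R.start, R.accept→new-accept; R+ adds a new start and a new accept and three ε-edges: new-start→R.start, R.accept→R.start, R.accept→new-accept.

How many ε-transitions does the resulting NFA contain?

20

Bottom-up over the parse tree:
Each of the 7 symbol leaves contributes 0 ε-transitions.
  b* — 4 ε-transitions
  b*c — 4 ε-transitions
  (b*c)+ — 7 ε-transitions
  (b*c)+b — 7 ε-transitions
  ((b*c)+b)+ — 10 ε-transitions
  a|d|c|b|((b*c)+b)+ — 20 ε-transitions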